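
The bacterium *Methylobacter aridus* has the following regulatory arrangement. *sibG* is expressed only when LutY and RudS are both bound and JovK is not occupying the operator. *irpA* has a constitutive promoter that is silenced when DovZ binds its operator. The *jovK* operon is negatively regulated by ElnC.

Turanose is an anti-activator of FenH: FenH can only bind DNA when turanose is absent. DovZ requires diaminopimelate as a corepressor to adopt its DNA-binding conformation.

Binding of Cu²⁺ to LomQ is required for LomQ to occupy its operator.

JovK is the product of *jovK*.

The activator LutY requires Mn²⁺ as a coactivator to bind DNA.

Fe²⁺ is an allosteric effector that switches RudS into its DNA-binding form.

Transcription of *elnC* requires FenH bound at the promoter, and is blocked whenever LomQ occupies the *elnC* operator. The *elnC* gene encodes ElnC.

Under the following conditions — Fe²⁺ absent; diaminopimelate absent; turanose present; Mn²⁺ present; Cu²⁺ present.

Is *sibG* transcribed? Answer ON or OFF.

Cu²⁺ is present, so LomQ is active.
Turanose is present, so FenH is inactive.
With repressor LomQ bound, *elnC* is not transcribed.
So ElnC is not produced.
With no repressor bound, *jovK* is transcribed.
So JovK is produced and active.
Mn²⁺ is present, so LutY is active.
Fe²⁺ is absent, so RudS is inactive.
With repressor JovK bound, *sibG* is not transcribed.

OFF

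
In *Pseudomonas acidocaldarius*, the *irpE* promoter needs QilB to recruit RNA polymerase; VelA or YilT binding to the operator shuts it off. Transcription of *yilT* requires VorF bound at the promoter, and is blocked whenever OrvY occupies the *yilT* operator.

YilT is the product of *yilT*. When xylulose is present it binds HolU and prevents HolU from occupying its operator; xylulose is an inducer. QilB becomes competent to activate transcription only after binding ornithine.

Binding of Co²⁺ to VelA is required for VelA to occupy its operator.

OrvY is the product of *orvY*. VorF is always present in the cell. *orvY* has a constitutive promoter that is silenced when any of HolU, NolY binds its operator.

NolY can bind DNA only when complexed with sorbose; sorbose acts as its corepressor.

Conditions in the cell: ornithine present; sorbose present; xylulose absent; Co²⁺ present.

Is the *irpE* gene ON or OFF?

OFF

Co²⁺ is present, so VelA is active.
Ornithine is present, so QilB is active.
Xylulose is absent, so HolU is active.
Sorbose is present, so NolY is active.
With repressor HolU bound, *orvY* is not transcribed.
So OrvY is not produced.
VorF is produced constitutively and is active.
No repressor is bound and VorF is active, so *yilT* is transcribed.
So YilT is produced and active.
With repressor VelA bound, *irpE* is not transcribed.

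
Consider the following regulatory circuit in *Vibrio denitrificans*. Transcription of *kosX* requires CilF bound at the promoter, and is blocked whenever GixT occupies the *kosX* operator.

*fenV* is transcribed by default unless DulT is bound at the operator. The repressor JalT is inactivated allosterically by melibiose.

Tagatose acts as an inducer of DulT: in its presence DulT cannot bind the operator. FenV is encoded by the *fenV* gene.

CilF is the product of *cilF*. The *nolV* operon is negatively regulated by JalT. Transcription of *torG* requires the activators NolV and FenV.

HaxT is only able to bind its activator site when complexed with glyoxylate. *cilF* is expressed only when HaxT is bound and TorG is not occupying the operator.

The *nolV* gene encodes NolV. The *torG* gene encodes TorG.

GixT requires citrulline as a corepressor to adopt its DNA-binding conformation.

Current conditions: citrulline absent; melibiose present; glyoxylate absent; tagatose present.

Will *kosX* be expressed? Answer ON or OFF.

OFF

Glyoxylate is absent, so HaxT is inactive.
Melibiose is present, so JalT is inactive.
With no repressor bound, *nolV* is transcribed.
So NolV is produced and active.
Tagatose is present, so DulT is inactive.
With no repressor bound, *fenV* is transcribed.
So FenV is produced and active.
No repressor is bound and NolV and FenV are active, so *torG* is transcribed.
So TorG is produced and active.
With repressor TorG bound, *cilF* is not transcribed.
So CilF is not produced.
Citrulline is absent, so GixT is inactive.
Required activator CilF is absent, so *kosX* is not transcribed.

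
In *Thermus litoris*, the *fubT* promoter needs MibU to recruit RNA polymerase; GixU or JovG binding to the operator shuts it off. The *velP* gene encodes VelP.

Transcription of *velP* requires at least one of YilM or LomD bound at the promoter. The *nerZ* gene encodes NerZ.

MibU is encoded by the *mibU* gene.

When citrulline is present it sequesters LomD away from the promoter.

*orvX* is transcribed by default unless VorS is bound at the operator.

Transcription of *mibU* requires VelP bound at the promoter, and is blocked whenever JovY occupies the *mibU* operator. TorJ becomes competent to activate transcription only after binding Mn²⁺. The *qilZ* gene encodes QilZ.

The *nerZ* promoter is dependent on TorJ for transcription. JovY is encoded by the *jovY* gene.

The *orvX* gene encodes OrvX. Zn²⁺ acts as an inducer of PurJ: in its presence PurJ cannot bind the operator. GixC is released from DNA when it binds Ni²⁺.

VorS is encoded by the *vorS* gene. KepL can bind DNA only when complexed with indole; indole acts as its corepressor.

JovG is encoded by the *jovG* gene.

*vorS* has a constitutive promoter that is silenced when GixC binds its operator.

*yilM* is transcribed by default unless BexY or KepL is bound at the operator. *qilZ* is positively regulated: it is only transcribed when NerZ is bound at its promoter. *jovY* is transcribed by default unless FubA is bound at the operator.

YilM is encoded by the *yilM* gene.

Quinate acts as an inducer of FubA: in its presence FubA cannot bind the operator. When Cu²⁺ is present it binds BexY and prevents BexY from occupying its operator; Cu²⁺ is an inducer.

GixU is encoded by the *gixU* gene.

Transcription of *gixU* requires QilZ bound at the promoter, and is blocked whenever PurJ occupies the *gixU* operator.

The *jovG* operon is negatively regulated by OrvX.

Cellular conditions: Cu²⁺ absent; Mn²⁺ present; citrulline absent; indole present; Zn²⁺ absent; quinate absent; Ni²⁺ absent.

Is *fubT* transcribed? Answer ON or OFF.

Quinate is absent, so FubA is active.
With repressor FubA bound, *jovY* is not transcribed.
So JovY is not produced.
Cu²⁺ is absent, so BexY is active.
Indole is present, so KepL is active.
With repressor BexY bound, *yilM* is not transcribed.
So YilM is not produced.
Citrulline is absent, so LomD is active.
Activator LomD is present, so *velP* is transcribed.
So VelP is produced and active.
No repressor is bound and VelP is active, so *mibU* is transcribed.
So MibU is produced and active.
Mn²⁺ is present, so TorJ is active.
No repressor is bound and TorJ is active, so *nerZ* is transcribed.
So NerZ is produced and active.
No repressor is bound and NerZ is active, so *qilZ* is transcribed.
So QilZ is produced and active.
Zn²⁺ is absent, so PurJ is active.
With repressor PurJ bound, *gixU* is not transcribed.
So GixU is not produced.
Ni²⁺ is absent, so GixC is active.
With repressor GixC bound, *vorS* is not transcribed.
So VorS is not produced.
With no repressor bound, *orvX* is transcribed.
So OrvX is produced and active.
With repressor OrvX bound, *jovG* is not transcribed.
So JovG is not produced.
No repressor is bound and MibU is active, so *fubT* is transcribed.

ON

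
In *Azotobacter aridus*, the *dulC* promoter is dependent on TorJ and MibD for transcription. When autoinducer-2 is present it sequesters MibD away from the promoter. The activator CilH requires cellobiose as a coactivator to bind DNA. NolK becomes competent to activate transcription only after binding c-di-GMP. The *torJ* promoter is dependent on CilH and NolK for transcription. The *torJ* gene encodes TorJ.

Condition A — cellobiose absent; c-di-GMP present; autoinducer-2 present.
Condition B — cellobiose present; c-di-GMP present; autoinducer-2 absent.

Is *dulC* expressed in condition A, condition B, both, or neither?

Condition A:
Cellobiose is absent, so CilH is inactive.
c-di-GMP is present, so NolK is active.
Required activator CilH is absent, so *torJ* is not transcribed.
So TorJ is not produced.
Autoinducer-2 is present, so MibD is inactive.
Required activator TorJ is absent, so *dulC* is not transcribed.
→ *dulC* is OFF in A.
Condition B:
Cellobiose is present, so CilH is active.
c-di-GMP is present, so NolK is active.
No repressor is bound and CilH and NolK are active, so *torJ* is transcribed.
So TorJ is produced and active.
Autoinducer-2 is absent, so MibD is active.
No repressor is bound and TorJ and MibD are active, so *dulC* is transcribed.
→ *dulC* is ON in B.

B only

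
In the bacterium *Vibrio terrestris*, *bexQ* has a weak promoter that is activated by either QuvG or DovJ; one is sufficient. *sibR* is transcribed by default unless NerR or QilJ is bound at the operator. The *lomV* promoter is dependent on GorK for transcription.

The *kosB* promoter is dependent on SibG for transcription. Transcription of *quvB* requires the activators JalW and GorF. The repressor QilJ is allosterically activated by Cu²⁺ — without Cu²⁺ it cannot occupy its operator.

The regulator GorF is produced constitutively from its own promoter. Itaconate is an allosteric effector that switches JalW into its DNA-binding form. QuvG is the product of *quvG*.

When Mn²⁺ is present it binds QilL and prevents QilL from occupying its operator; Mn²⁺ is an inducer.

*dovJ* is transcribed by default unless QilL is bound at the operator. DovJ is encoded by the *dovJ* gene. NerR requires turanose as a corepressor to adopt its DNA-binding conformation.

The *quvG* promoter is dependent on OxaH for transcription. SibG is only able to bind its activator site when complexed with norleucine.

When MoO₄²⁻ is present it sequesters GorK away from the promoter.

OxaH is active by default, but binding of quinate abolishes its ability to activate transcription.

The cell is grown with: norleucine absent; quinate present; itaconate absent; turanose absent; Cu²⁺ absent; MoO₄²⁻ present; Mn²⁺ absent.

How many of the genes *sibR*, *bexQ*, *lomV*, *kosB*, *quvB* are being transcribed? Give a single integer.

Turanose is absent, so NerR is inactive.
Cu²⁺ is absent, so QilJ is inactive.
With no repressor bound, *sibR* is transcribed.
→ *sibR* is ON.
Quinate is present, so OxaH is inactive.
Required activator OxaH is absent, so *quvG* is not transcribed.
So QuvG is not produced.
Mn²⁺ is absent, so QilL is active.
With repressor QilL bound, *dovJ* is not transcribed.
So DovJ is not produced.
No activator is available at the *bexQ* promoter, so *bexQ* is not transcribed.
→ *bexQ* is OFF.
MoO₄²⁻ is present, so GorK is inactive.
Required activator GorK is absent, so *lomV* is not transcribed.
→ *lomV* is OFF.
Norleucine is absent, so SibG is inactive.
Required activator SibG is absent, so *kosB* is not transcribed.
→ *kosB* is OFF.
Itaconate is absent, so JalW is inactive.
GorF is produced constitutively and is active.
Required activator JalW is absent, so *quvB* is not transcribed.
→ *quvB* is OFF.
1 of the 5 genes is transcribed.

1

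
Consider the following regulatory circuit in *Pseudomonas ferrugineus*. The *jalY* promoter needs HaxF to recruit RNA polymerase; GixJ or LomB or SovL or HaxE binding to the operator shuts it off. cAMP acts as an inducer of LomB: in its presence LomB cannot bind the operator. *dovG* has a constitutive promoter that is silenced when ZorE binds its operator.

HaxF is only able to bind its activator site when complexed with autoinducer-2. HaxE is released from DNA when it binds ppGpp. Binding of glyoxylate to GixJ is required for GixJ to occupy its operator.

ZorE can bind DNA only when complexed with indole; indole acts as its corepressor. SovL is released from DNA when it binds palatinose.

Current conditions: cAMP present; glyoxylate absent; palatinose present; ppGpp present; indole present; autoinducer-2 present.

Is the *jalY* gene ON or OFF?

Glyoxylate is absent, so GixJ is inactive.
cAMP is present, so LomB is inactive.
Palatinose is present, so SovL is inactive.
ppGpp is present, so HaxE is inactive.
Autoinducer-2 is present, so HaxF is active.
No repressor is bound and HaxF is active, so *jalY* is transcribed.

ON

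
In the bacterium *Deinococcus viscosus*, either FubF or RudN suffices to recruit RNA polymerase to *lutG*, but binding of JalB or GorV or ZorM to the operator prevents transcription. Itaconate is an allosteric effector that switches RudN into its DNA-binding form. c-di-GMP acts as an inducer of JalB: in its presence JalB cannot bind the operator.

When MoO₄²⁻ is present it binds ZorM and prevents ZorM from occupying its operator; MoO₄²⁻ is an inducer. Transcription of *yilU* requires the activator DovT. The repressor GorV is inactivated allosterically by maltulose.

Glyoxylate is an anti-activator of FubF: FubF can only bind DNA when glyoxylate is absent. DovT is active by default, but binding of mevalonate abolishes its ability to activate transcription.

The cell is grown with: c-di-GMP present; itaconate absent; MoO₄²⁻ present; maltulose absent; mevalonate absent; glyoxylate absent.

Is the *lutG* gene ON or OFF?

c-di-GMP is present, so JalB is inactive.
Glyoxylate is absent, so FubF is active.
Itaconate is absent, so RudN is inactive.
Maltulose is absent, so GorV is active.
MoO₄²⁻ is present, so ZorM is inactive.
With repressor GorV bound, *lutG* is not transcribed.

OFF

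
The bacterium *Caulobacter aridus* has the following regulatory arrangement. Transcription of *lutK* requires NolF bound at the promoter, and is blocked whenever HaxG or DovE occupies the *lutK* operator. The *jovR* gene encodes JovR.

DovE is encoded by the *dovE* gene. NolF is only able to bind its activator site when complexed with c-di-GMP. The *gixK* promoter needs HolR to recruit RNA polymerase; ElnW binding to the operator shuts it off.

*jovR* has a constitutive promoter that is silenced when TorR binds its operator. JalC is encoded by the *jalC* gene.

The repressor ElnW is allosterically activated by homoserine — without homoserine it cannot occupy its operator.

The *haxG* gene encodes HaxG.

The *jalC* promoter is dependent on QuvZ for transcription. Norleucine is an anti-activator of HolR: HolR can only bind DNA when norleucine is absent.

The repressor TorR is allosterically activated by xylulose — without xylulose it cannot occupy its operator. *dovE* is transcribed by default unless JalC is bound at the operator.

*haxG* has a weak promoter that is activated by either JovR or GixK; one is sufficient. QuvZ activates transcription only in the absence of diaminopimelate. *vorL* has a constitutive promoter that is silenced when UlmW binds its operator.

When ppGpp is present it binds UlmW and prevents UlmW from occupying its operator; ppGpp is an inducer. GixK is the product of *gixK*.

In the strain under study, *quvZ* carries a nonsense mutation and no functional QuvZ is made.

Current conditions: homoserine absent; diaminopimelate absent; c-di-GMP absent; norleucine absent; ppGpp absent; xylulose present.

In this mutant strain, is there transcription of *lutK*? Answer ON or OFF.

Xylulose is present, so TorR is active.
With repressor TorR bound, *jovR* is not transcribed.
So JovR is not produced.
Norleucine is absent, so HolR is active.
Homoserine is absent, so ElnW is inactive.
No repressor is bound and HolR is active, so *gixK* is transcribed.
So GixK is produced and active.
Activator GixK is present, so *haxG* is transcribed.
So HaxG is produced and active.
QuvZ is non-functional in this strain, so it has no effect.
Required activator QuvZ is absent, so *jalC* is not transcribed.
So JalC is not produced.
With no repressor bound, *dovE* is transcribed.
So DovE is produced and active.
c-di-GMP is absent, so NolF is inactive.
With repressor HaxG bound, *lutK* is not transcribed.

OFF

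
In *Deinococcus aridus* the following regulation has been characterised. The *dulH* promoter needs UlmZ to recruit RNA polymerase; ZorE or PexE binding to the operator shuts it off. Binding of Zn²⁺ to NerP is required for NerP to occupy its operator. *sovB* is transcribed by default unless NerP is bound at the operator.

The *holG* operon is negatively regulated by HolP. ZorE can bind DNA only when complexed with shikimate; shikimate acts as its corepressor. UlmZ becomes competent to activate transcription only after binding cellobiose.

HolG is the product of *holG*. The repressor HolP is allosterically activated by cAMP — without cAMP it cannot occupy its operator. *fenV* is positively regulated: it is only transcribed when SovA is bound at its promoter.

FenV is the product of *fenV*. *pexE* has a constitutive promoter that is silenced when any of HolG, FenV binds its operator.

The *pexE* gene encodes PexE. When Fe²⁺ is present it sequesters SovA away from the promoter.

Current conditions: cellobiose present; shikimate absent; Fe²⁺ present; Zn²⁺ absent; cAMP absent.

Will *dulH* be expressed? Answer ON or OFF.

Shikimate is absent, so ZorE is inactive.
cAMP is absent, so HolP is inactive.
With no repressor bound, *holG* is transcribed.
So HolG is produced and active.
Fe²⁺ is present, so SovA is inactive.
Required activator SovA is absent, so *fenV* is not transcribed.
So FenV is not produced.
With repressor HolG bound, *pexE* is not transcribed.
So PexE is not produced.
Cellobiose is present, so UlmZ is active.
No repressor is bound and UlmZ is active, so *dulH* is transcribed.

ON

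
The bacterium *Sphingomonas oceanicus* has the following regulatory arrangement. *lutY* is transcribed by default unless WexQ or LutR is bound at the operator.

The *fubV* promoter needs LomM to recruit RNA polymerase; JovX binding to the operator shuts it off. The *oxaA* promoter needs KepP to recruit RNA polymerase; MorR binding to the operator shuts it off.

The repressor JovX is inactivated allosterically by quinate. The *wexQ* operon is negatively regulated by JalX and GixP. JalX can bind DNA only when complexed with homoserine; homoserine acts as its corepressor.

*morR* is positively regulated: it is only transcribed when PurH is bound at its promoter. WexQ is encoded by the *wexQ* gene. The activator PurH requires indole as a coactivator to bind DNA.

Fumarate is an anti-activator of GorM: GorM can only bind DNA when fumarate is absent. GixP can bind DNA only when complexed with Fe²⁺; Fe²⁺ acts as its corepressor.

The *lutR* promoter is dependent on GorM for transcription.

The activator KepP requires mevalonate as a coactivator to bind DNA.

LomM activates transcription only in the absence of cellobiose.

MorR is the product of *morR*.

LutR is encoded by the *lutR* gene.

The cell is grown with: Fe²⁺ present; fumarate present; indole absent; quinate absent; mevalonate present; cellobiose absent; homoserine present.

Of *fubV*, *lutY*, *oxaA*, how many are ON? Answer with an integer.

Cellobiose is absent, so LomM is active.
Quinate is absent, so JovX is active.
With repressor JovX bound, *fubV* is not transcribed.
→ *fubV* is OFF.
Homoserine is present, so JalX is active.
Fe²⁺ is present, so GixP is active.
With repressor JalX bound, *wexQ* is not transcribed.
So WexQ is not produced.
Fumarate is present, so GorM is inactive.
Required activator GorM is absent, so *lutR* is not transcribed.
So LutR is not produced.
With no repressor bound, *lutY* is transcribed.
→ *lutY* is ON.
Indole is absent, so PurH is inactive.
Required activator PurH is absent, so *morR* is not transcribed.
So MorR is not produced.
Mevalonate is present, so KepP is active.
No repressor is bound and KepP is active, so *oxaA* is transcribed.
→ *oxaA* is ON.
2 of the 3 genes are transcribed.

2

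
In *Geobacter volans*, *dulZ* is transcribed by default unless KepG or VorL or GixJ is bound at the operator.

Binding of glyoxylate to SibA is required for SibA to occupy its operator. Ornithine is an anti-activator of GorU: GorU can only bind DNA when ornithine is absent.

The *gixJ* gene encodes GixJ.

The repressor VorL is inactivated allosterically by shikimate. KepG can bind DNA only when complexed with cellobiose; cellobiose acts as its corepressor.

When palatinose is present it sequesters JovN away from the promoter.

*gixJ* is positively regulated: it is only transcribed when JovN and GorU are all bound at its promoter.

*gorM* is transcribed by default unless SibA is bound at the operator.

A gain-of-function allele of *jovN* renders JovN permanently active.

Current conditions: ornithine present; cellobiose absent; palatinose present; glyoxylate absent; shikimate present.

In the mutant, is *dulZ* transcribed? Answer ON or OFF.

Cellobiose is absent, so KepG is inactive.
Shikimate is present, so VorL is inactive.
JovN is constitutively active in this strain.
Ornithine is present, so GorU is inactive.
Required activator GorU is absent, so *gixJ* is not transcribed.
So GixJ is not produced.
With no repressor bound, *dulZ* is transcribed.

ON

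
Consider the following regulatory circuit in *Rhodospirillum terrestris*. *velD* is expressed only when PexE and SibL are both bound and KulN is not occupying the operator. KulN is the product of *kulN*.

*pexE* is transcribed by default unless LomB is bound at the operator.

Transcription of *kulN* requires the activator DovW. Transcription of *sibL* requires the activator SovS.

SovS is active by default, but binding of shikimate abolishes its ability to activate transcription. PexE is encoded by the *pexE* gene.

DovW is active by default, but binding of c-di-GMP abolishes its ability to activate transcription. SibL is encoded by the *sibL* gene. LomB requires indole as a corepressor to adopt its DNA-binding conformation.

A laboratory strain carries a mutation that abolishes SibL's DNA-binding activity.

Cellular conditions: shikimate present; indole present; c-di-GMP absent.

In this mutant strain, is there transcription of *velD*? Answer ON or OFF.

OFF

Indole is present, so LomB is active.
With repressor LomB bound, *pexE* is not transcribed.
So PexE is not produced.
SibL is non-functional in this strain, so it has no effect.
c-di-GMP is absent, so DovW is active.
No repressor is bound and DovW is active, so *kulN* is transcribed.
So KulN is produced and active.
With repressor KulN bound, *velD* is not transcribed.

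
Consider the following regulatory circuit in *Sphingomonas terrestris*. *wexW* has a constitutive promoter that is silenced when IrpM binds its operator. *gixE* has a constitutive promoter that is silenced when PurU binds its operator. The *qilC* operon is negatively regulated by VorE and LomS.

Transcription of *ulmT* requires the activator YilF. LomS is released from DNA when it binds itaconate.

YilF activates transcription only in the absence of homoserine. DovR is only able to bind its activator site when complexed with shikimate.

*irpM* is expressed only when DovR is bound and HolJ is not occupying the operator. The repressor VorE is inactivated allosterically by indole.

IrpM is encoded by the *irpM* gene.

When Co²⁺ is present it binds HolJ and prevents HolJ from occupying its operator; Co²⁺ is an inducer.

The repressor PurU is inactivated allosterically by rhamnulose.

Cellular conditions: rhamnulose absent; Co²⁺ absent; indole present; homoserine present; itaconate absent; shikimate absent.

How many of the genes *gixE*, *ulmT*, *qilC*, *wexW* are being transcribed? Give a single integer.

Rhamnulose is absent, so PurU is active.
With repressor PurU bound, *gixE* is not transcribed.
→ *gixE* is OFF.
Homoserine is present, so YilF is inactive.
Required activator YilF is absent, so *ulmT* is not transcribed.
→ *ulmT* is OFF.
Indole is present, so VorE is inactive.
Itaconate is absent, so LomS is active.
With repressor LomS bound, *qilC* is not transcribed.
→ *qilC* is OFF.
Co²⁺ is absent, so HolJ is active.
Shikimate is absent, so DovR is inactive.
With repressor HolJ bound, *irpM* is not transcribed.
So IrpM is not produced.
With no repressor bound, *wexW* is transcribed.
→ *wexW* is ON.
1 of the 4 genes is transcribed.

1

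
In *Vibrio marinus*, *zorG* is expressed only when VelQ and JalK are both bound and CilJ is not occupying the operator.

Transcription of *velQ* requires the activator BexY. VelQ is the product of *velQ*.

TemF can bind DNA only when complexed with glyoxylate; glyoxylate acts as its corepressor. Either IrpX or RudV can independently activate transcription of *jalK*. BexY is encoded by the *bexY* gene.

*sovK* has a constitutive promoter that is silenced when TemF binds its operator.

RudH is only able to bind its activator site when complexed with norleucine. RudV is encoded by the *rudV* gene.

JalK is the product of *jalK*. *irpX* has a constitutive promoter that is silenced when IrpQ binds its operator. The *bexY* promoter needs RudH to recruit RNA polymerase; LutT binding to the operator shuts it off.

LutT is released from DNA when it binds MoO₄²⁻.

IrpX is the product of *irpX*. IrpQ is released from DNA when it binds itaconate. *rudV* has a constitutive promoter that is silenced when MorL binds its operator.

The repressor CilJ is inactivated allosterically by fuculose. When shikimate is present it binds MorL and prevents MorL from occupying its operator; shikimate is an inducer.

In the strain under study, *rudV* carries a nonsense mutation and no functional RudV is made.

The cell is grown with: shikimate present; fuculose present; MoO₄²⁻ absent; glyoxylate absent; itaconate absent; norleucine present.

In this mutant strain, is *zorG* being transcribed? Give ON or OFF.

Fuculose is present, so CilJ is inactive.
Norleucine is present, so RudH is active.
MoO₄²⁻ is absent, so LutT is active.
With repressor LutT bound, *bexY* is not transcribed.
So BexY is not produced.
Required activator BexY is absent, so *velQ* is not transcribed.
So VelQ is not produced.
Itaconate is absent, so IrpQ is active.
With repressor IrpQ bound, *irpX* is not transcribed.
So IrpX is not produced.
RudV is non-functional in this strain, so it has no effect.
No activator is available at the *jalK* promoter, so *jalK* is not transcribed.
So JalK is not produced.
Required activator VelQ is absent, so *zorG* is not transcribed.

OFF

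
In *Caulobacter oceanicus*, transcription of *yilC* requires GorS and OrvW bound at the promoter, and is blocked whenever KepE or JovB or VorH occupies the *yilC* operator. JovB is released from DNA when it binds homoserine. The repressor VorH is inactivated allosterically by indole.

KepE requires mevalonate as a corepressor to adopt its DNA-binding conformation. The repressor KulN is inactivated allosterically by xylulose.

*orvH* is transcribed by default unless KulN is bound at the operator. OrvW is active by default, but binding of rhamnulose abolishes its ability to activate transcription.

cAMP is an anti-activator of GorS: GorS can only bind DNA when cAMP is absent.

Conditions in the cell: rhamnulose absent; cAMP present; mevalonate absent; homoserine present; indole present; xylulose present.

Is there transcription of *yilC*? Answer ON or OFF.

OFF

Mevalonate is absent, so KepE is inactive.
cAMP is present, so GorS is inactive.
Homoserine is present, so JovB is inactive.
Indole is present, so VorH is inactive.
Rhamnulose is absent, so OrvW is active.
Required activator GorS is absent, so *yilC* is not transcribed.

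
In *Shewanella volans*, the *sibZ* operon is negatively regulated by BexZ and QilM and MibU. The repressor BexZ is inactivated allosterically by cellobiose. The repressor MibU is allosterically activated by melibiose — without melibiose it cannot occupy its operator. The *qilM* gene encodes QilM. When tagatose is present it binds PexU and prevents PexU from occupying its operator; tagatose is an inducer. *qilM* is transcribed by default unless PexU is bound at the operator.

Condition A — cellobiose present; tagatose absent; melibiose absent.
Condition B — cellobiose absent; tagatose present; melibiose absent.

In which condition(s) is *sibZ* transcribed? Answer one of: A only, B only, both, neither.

A only

Condition A:
Cellobiose is present, so BexZ is inactive.
Tagatose is absent, so PexU is active.
With repressor PexU bound, *qilM* is not transcribed.
So QilM is not produced.
Melibiose is absent, so MibU is inactive.
With no repressor bound, *sibZ* is transcribed.
→ *sibZ* is ON in A.
Condition B:
Cellobiose is absent, so BexZ is active.
Tagatose is present, so PexU is inactive.
With no repressor bound, *qilM* is transcribed.
So QilM is produced and active.
Melibiose is absent, so MibU is inactive.
With repressor BexZ bound, *sibZ* is not transcribed.
→ *sibZ* is OFF in B.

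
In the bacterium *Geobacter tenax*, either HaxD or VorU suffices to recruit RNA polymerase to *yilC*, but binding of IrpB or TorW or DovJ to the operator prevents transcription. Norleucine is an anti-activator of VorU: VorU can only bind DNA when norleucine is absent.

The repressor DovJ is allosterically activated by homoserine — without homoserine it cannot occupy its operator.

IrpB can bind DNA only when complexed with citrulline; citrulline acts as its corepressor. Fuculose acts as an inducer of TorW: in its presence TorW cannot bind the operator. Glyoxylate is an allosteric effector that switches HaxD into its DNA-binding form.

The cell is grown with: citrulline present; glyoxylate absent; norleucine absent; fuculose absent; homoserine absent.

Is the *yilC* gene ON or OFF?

OFF

Citrulline is present, so IrpB is active.
Glyoxylate is absent, so HaxD is inactive.
Norleucine is absent, so VorU is active.
Fuculose is absent, so TorW is active.
Homoserine is absent, so DovJ is inactive.
With repressor IrpB bound, *yilC* is not transcribed.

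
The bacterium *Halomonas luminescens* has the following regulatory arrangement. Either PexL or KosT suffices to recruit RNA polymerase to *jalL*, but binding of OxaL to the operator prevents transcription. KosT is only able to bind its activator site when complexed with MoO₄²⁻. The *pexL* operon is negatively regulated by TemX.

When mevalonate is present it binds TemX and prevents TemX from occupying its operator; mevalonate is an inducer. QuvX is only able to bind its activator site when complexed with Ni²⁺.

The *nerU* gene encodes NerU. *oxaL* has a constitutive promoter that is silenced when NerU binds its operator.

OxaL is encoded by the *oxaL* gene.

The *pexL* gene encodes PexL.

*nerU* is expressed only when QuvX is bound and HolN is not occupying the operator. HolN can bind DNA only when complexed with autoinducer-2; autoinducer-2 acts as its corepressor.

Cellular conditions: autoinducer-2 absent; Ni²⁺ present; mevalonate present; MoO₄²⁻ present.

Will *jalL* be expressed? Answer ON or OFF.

ON

Mevalonate is present, so TemX is inactive.
With no repressor bound, *pexL* is transcribed.
So PexL is produced and active.
MoO₄²⁻ is present, so KosT is active.
Ni²⁺ is present, so QuvX is active.
Autoinducer-2 is absent, so HolN is inactive.
No repressor is bound and QuvX is active, so *nerU* is transcribed.
So NerU is produced and active.
With repressor NerU bound, *oxaL* is not transcribed.
So OxaL is not produced.
Activator PexL is present, so *jalL* is transcribed.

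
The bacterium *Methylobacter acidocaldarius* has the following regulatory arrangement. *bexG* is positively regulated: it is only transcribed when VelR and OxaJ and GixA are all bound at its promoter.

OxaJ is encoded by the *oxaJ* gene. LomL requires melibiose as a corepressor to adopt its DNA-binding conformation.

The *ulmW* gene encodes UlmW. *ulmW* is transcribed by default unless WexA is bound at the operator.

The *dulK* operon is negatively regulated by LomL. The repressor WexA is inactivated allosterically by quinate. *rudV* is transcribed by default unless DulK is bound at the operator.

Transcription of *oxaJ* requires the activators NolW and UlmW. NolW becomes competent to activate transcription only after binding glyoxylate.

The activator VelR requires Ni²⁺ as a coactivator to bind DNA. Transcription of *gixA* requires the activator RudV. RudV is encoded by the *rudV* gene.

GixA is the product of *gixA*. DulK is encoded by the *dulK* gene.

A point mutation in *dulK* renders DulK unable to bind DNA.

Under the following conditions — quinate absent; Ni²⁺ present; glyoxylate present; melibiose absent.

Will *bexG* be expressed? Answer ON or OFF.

OFF

Ni²⁺ is present, so VelR is active.
Glyoxylate is present, so NolW is active.
Quinate is absent, so WexA is active.
With repressor WexA bound, *ulmW* is not transcribed.
So UlmW is not produced.
Required activator UlmW is absent, so *oxaJ* is not transcribed.
So OxaJ is not produced.
DulK is non-functional in this strain, so it has no effect.
With no repressor bound, *rudV* is transcribed.
So RudV is produced and active.
No repressor is bound and RudV is active, so *gixA* is transcribed.
So GixA is produced and active.
Required activator OxaJ is absent, so *bexG* is not transcribed.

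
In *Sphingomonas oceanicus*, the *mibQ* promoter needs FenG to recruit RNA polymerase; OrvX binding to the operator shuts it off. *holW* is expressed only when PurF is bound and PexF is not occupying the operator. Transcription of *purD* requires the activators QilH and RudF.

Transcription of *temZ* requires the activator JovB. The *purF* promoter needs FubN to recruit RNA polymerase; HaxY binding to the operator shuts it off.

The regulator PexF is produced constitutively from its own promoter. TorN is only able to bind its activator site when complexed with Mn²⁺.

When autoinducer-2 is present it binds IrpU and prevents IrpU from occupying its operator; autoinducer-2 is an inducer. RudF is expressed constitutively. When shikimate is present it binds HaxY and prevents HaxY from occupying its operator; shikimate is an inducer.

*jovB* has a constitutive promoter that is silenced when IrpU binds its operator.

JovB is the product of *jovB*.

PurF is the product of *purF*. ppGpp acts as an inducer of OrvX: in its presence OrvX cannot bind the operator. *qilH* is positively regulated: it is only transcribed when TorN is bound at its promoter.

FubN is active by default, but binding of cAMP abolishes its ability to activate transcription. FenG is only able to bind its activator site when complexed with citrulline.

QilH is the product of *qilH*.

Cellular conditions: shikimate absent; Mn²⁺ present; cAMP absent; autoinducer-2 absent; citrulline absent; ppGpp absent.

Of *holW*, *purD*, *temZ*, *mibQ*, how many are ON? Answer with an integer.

1

PexF is produced constitutively and is active.
cAMP is absent, so FubN is active.
Shikimate is absent, so HaxY is active.
With repressor HaxY bound, *purF* is not transcribed.
So PurF is not produced.
With repressor PexF bound, *holW* is not transcribed.
→ *holW* is OFF.
Mn²⁺ is present, so TorN is active.
No repressor is bound and TorN is active, so *qilH* is transcribed.
So QilH is produced and active.
RudF is produced constitutively and is active.
No repressor is bound and QilH and RudF are active, so *purD* is transcribed.
→ *purD* is ON.
Autoinducer-2 is absent, so IrpU is active.
With repressor IrpU bound, *jovB* is not transcribed.
So JovB is not produced.
Required activator JovB is absent, so *temZ* is not transcribed.
→ *temZ* is OFF.
ppGpp is absent, so OrvX is active.
Citrulline is absent, so FenG is inactive.
With repressor OrvX bound, *mibQ* is not transcribed.
→ *mibQ* is OFF.
1 of the 4 genes is transcribed.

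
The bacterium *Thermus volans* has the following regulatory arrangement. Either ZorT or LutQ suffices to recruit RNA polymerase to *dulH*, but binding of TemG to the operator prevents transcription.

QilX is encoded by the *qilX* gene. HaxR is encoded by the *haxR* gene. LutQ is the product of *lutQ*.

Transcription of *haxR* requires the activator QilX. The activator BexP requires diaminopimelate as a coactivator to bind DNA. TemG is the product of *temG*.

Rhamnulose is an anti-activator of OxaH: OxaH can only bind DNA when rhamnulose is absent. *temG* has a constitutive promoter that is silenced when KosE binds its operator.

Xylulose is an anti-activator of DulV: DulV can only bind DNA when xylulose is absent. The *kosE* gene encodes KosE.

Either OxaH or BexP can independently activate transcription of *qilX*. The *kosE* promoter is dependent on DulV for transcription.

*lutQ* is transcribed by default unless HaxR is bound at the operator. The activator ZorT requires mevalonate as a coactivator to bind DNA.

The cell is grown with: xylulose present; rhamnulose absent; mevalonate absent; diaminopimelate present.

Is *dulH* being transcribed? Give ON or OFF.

Xylulose is present, so DulV is inactive.
Required activator DulV is absent, so *kosE* is not transcribed.
So KosE is not produced.
With no repressor bound, *temG* is transcribed.
So TemG is produced and active.
Mevalonate is absent, so ZorT is inactive.
Rhamnulose is absent, so OxaH is active.
Diaminopimelate is present, so BexP is active.
Activator OxaH is present, so *qilX* is transcribed.
So QilX is produced and active.
No repressor is bound and QilX is active, so *haxR* is transcribed.
So HaxR is produced and active.
With repressor HaxR bound, *lutQ* is not transcribed.
So LutQ is not produced.
With repressor TemG bound, *dulH* is not transcribed.

OFF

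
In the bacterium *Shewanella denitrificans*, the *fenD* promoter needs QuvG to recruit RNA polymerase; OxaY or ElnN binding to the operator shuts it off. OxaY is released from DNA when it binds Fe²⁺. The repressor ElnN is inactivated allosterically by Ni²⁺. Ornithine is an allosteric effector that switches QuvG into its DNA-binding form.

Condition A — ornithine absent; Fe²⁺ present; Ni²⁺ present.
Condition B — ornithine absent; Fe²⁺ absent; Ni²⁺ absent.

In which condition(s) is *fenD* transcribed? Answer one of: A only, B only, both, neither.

Condition A:
Ornithine is absent, so QuvG is inactive.
Fe²⁺ is present, so OxaY is inactive.
Ni²⁺ is present, so ElnN is inactive.
Required activator QuvG is absent, so *fenD* is not transcribed.
→ *fenD* is OFF in A.
Condition B:
Ornithine is absent, so QuvG is inactive.
Fe²⁺ is absent, so OxaY is active.
Ni²⁺ is absent, so ElnN is active.
With repressor OxaY bound, *fenD* is not transcribed.
→ *fenD* is OFF in B.

neither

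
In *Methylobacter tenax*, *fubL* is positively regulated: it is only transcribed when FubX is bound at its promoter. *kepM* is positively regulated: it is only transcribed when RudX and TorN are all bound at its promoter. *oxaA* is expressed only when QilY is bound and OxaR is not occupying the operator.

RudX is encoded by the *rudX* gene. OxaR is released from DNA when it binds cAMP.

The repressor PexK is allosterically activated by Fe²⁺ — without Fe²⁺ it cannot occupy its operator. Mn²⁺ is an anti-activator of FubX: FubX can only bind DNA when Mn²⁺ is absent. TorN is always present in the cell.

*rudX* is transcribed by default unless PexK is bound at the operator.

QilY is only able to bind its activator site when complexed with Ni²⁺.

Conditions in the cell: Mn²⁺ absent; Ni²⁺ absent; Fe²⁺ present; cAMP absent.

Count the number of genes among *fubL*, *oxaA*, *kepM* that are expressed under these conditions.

1

Mn²⁺ is absent, so FubX is active.
No repressor is bound and FubX is active, so *fubL* is transcribed.
→ *fubL* is ON.
Ni²⁺ is absent, so QilY is inactive.
cAMP is absent, so OxaR is active.
With repressor OxaR bound, *oxaA* is not transcribed.
→ *oxaA* is OFF.
Fe²⁺ is present, so PexK is active.
With repressor PexK bound, *rudX* is not transcribed.
So RudX is not produced.
TorN is produced constitutively and is active.
Required activator RudX is absent, so *kepM* is not transcribed.
→ *kepM* is OFF.
1 of the 3 genes is transcribed.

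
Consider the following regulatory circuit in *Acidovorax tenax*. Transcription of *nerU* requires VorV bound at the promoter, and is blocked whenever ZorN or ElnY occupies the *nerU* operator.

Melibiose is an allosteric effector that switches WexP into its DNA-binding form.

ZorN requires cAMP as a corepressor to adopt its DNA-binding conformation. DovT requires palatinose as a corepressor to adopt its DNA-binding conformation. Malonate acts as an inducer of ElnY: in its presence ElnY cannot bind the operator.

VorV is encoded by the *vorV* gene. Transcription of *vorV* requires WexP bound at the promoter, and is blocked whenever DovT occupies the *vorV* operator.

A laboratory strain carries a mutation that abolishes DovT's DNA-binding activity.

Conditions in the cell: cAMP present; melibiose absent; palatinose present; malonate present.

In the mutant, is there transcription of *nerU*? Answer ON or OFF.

OFF

cAMP is present, so ZorN is active.
Melibiose is absent, so WexP is inactive.
DovT is non-functional in this strain, so it has no effect.
Required activator WexP is absent, so *vorV* is not transcribed.
So VorV is not produced.
Malonate is present, so ElnY is inactive.
With repressor ZorN bound, *nerU* is not transcribed.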